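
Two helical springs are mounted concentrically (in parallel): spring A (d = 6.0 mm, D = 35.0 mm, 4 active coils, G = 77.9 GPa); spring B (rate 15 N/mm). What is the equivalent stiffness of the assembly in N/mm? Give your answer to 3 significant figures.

88.6 N/mm

k_A = Gd⁴/(8D³N_a) = (77.9×10³)(6.0⁴)/(8·35.0³·4) = 73.585 N/mm
Parallel: k_eq = 73.585 + 15 = 88.585 N/mm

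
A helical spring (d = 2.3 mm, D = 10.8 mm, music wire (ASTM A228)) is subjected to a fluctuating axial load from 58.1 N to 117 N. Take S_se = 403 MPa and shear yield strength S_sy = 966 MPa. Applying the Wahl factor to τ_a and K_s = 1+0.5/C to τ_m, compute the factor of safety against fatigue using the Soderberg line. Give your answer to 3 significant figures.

C = D/d = 10.8/2.3 = 4.6957; K_W = (4C−1)/(4C−4)+0.615/C = 1.3339; K_s = 1+0.5/C = 1.1065
F_a = (F_max−F_min)/2 = 29.45 N; F_m = (F_max+F_min)/2 = 87.55 N
τ_a = K_W·8F_aD/(πd³) = 1.3339 × 66.568 = 88.796 MPa
τ_m = K_s·8F_mD/(πd³) = 1.1065 × 197.9 = 218.97 MPa
Soderberg: 1/n_f = τ_a/S_se + τ_m/S_sy = 88.796/403 + 218.97/966 = 0.22034 + 0.22667 = 0.44701
n_f = 1/0.44701 = 2.237

2.24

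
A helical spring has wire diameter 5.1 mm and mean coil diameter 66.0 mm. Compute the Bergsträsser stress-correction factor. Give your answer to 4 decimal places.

C = D/d = 66.0/5.1 = 12.9412
K_B = (4C+2)/(4C−3) = 53.765/48.765 = 1.1025

1.1025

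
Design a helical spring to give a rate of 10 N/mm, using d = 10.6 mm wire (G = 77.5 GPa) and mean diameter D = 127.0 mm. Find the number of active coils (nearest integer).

N_a = Gd⁴/(8D³k) = (77.5×10³ × 10.6⁴)/(8 × 127.0³ × 10)
    = 9.7842e+08 / 1.63871e+08 = 5.971 → 6 coils

6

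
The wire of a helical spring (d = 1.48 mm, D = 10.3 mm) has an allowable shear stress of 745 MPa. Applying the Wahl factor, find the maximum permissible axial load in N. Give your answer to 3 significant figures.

C = D/d = 10.3/1.48 = 6.9595
K_W = (4C−1)/(4C−4) + 0.615/C = 26.838/23.838 + 0.0884 = 1.2142
τ_max = K·8FD/(πd³) → F_max = τ_allow·πd³/(8DK)
F_max = 745·π·1.48³/(8·10.3·1.2142) = 7587.4/100.05 = 75.835 N

75.8 N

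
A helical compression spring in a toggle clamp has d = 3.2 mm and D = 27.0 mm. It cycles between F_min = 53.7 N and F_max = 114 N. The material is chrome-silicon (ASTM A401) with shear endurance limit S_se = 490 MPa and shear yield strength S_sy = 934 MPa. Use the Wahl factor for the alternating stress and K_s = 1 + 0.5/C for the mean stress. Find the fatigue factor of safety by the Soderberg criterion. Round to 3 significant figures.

2.85

C = D/d = 27.0/3.2 = 8.4375; K_W = (4C−1)/(4C−4)+0.615/C = 1.1737; K_s = 1+0.5/C = 1.0593
F_a = (F_max−F_min)/2 = 30.15 N; F_m = (F_max+F_min)/2 = 83.85 N
τ_a = K_W·8F_aD/(πd³) = 1.1737 × 63.262 = 74.252 MPa
τ_m = K_s·8F_mD/(πd³) = 1.0593 × 175.94 = 186.36 MPa
Soderberg: 1/n_f = τ_a/S_se + τ_m/S_sy = 74.252/490 + 186.36/934 = 0.15154 + 0.19953 = 0.35107
n_f = 1/0.35107 = 2.848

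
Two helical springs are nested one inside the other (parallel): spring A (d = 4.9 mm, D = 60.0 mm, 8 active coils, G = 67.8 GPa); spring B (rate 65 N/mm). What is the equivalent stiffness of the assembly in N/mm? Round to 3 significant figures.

k_A = Gd⁴/(8D³N_a) = (67.8×10³)(4.9⁴)/(8·60.0³·8) = 2.8274 N/mm
Parallel: k_eq = 2.8274 + 65 = 67.827 N/mm

67.8 N/mm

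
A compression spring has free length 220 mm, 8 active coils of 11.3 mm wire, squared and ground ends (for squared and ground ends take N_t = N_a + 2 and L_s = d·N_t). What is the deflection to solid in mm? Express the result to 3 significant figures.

107 mm

N_t = 10; L_s = 11.3·10 = 113 mm
δ_solid = L₀ − L_s = 220 − 113 = 107 mm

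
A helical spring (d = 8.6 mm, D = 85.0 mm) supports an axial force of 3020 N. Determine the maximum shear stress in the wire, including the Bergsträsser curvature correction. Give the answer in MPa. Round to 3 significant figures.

Spring index C = D/d = 85.0/8.6 = 9.8837
K_B = (4C+2)/(4C−3) = 41.535/36.535 = 1.1369
τ₀ = 8FD/(πd³) = 8·3020·85.0/(π·8.6³) = 2.0536e+06/1998.2 = 1027.7 MPa
τ_max = K·τ₀ = 1.1369 × 1027.7 = 1168.4 MPa

1170 MPa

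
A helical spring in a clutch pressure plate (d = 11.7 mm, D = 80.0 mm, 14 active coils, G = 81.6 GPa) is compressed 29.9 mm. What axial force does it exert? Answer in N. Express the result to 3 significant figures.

k = Gd⁴/(8D³N_a) = (81.6×10³)(11.7⁴)/(8·80.0³·14) = 26.665 N/mm
F = k·δ = 26.665 × 29.9 = 797.29 N

797 N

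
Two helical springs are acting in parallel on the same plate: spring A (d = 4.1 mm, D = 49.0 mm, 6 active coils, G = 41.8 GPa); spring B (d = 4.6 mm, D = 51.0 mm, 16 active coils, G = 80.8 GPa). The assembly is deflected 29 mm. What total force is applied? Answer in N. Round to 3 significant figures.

k_A = Gd⁴/(8D³N_a) = (41.8×10³)(4.1⁴)/(8·49.0³·6) = 2.0916 N/mm
k_B = Gd⁴/(8D³N_a) = (80.8×10³)(4.6⁴)/(8·51.0³·16) = 2.1307 N/mm
Parallel: k_eq = 2.0916 + 2.1307 = 4.2223 N/mm
F = k_eq·δ = 4.2223·29 = 122.45 N

122 N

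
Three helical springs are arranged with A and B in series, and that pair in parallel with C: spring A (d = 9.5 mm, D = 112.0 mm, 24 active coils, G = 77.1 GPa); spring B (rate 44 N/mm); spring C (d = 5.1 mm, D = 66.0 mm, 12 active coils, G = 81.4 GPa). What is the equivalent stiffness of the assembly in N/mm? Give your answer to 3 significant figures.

4.21 N/mm

k_A = Gd⁴/(8D³N_a) = (77.1×10³)(9.5⁴)/(8·112.0³·24) = 2.3281 N/mm
k_C = Gd⁴/(8D³N_a) = (81.4×10³)(5.1⁴)/(8·66.0³·12) = 1.9953 N/mm
Springs A,B series: k_AB = 1/(1/2.3281+1/44) = 2.2111 N/mm; parallel with C: k_eq = 2.2111+1.9953 = 4.2063 N/mm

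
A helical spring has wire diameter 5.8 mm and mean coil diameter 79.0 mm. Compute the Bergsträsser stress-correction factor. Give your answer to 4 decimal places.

1.0971

C = D/d = 79.0/5.8 = 13.6207
K_B = (4C+2)/(4C−3) = 56.483/51.483 = 1.0971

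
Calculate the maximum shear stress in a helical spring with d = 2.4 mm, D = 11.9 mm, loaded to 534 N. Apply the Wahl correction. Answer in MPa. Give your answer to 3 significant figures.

1540 MPa

Spring index C = D/d = 11.9/2.4 = 4.9583
K_W = (4C−1)/(4C−4) + 0.615/C = 18.833/15.833 + 0.1240 = 1.3135
τ₀ = 8FD/(πd³) = 8·534·11.9/(π·2.4³) = 50836.8/43.429 = 1170.6 MPa
τ_max = K·τ₀ = 1.3135 × 1170.6 = 1537.5 MPa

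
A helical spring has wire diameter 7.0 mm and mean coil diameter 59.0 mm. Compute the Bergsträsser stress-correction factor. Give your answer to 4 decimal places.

1.1628

C = D/d = 59.0/7.0 = 8.4286
K_B = (4C+2)/(4C−3) = 35.714/30.714 = 1.1628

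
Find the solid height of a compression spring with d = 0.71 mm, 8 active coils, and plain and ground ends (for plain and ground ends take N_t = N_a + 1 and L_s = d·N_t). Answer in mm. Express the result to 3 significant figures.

plain and ground ends: N_t = N_a + 1 = 8 + 1 = 9
L_s = d·N_t = 0.71 × 9 = 6.39 mm

6.39 mm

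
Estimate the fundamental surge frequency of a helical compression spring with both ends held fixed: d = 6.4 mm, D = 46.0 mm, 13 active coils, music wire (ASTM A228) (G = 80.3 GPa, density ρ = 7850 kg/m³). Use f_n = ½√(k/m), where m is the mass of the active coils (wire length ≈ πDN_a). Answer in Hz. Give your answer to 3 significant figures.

83.7 Hz

k = Gd⁴/(8D³N_a) = (80.3×10³)(6.4⁴)/(8·46.0³·13) = 13.308 N/mm = 13308 N/m
Wire length L = πDN_a = π·46.0·13 = 1878.7 mm
m = ρ·(πd²/4)·L = 7850 × 32.17×10⁻⁶ m² × 1.8787 m = 0.47443 kg
f_n = ½√(k/m) = 0.5·√(13308/0.47443) = 0.5·√(28052) = 83.743 Hz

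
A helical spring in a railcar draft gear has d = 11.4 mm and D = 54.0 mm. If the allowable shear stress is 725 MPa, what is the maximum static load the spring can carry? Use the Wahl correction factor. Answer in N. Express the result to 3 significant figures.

C = D/d = 54.0/11.4 = 4.7368
K_W = (4C−1)/(4C−4) + 0.615/C = 17.947/14.947 + 0.1298 = 1.3305
τ_max = K·8FD/(πd³) → F_max = τ_allow·πd³/(8DK)
F_max = 725·π·11.4³/(8·54.0·1.3305) = 3.3744e+06/574.79 = 5870.7 N

5870 N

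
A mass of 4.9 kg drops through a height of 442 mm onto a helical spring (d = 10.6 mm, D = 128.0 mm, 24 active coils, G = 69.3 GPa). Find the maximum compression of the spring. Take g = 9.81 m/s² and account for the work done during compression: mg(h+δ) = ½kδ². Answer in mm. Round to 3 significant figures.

164 mm

k = Gd⁴/(8D³N_a) = (69.3×10³)(10.6⁴)/(8·128.0³·24) = 2.1728 N/mm
W = mg = 4.9 × 9.81 = 48.069 N
½kδ² − Wδ − Wh = 0 → δ = (W + √(W² + 2kWh))/k
δ = (48.069 + √(2310.6 + 92330))/2.1728 = (48.069 + 307.64)/2.1728 = 163.71 mm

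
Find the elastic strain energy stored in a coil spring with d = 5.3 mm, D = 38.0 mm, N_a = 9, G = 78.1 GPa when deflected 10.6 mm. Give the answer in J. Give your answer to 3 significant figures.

k = Gd⁴/(8D³N_a) = (78.1×10³)(5.3⁴)/(8·38.0³·9) = 15.598 N/mm
U = ½kδ² = 0.5 × 15.598 × 10.6² = 876.3 N·mm = 0.8763 J

0.876 J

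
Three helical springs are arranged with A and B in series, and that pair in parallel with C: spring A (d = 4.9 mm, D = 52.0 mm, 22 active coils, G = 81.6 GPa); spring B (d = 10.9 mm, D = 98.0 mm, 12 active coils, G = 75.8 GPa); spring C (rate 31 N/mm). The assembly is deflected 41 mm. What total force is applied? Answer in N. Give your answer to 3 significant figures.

1340 N

k_A = Gd⁴/(8D³N_a) = (81.6×10³)(4.9⁴)/(8·52.0³·22) = 1.9009 N/mm
k_B = Gd⁴/(8D³N_a) = (75.8×10³)(10.9⁴)/(8·98.0³·12) = 11.842 N/mm
Springs A,B series: k_AB = 1/(1/1.9009+1/11.842) = 1.6379 N/mm; parallel with C: k_eq = 1.6379+31 = 32.638 N/mm
F = k_eq·δ = 32.638·41 = 1338.2 N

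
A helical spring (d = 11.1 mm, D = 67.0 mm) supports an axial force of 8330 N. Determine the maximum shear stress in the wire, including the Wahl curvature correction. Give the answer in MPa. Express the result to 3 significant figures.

Spring index C = D/d = 67.0/11.1 = 6.0360
K_W = (4C−1)/(4C−4) + 0.615/C = 23.144/20.144 + 0.1019 = 1.2508
τ₀ = 8FD/(πd³) = 8·8330·67.0/(π·11.1³) = 4.46488e+06/4296.5 = 1039.2 MPa
τ_max = K·τ₀ = 1.2508 × 1039.2 = 1299.8 MPa

1300 MPa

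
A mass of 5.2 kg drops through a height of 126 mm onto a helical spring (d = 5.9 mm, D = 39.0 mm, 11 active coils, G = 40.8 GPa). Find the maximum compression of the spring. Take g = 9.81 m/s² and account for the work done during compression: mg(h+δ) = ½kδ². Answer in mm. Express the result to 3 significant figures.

k = Gd⁴/(8D³N_a) = (40.8×10³)(5.9⁴)/(8·39.0³·11) = 9.4709 N/mm
W = mg = 5.2 × 9.81 = 51.012 N
½kδ² − Wδ − Wh = 0 → δ = (W + √(W² + 2kWh))/k
δ = (51.012 + √(2602.2 + 121749))/9.4709 = (51.012 + 352.63)/9.4709 = 42.62 mm

42.6 mm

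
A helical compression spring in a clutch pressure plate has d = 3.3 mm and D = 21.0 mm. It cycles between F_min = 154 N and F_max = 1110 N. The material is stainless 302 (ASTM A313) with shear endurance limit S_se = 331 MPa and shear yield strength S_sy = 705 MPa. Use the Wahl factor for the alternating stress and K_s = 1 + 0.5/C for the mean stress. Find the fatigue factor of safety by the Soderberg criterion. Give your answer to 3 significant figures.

C = D/d = 21.0/3.3 = 6.3636; K_W = (4C−1)/(4C−4)+0.615/C = 1.2365; K_s = 1+0.5/C = 1.0786
F_a = (F_max−F_min)/2 = 478 N; F_m = (F_max+F_min)/2 = 632 N
τ_a = K_W·8F_aD/(πd³) = 1.2365 × 711.29 = 879.49 MPa
τ_m = K_s·8F_mD/(πd³) = 1.0786 × 940.45 = 1014.3 MPa
Soderberg: 1/n_f = τ_a/S_se + τ_m/S_sy = 879.49/331 + 1014.3/705 = 2.65707 + 1.43878 = 4.0958
n_f = 1/4.0958 = 0.2441

0.244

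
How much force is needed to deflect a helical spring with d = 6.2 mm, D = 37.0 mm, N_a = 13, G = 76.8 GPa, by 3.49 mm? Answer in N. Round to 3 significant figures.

k = Gd⁴/(8D³N_a) = (76.8×10³)(6.2⁴)/(8·37.0³·13) = 21.542 N/mm
F = k·δ = 21.542 × 3.49 = 75.182 N

75.2 N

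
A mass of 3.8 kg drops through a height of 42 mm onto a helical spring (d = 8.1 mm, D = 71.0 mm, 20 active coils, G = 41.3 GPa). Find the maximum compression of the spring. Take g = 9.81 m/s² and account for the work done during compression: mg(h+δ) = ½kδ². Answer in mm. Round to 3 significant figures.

46.0 mm

k = Gd⁴/(8D³N_a) = (41.3×10³)(8.1⁴)/(8·71.0³·20) = 3.1045 N/mm
W = mg = 3.8 × 9.81 = 37.278 N
½kδ² − Wδ − Wh = 0 → δ = (W + √(W² + 2kWh))/k
δ = (37.278 + √(1389.6 + 9721.36))/3.1045 = (37.278 + 105.41)/3.1045 = 45.961 mm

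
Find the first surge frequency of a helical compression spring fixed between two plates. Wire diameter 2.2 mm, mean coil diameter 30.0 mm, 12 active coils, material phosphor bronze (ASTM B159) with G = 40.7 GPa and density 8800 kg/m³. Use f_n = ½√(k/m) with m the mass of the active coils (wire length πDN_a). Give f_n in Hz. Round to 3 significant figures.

k = Gd⁴/(8D³N_a) = (40.7×10³)(2.2⁴)/(8·30.0³·12) = 0.36783 N/mm = 367.83 N/m
Wire length L = πDN_a = π·30.0·12 = 1131 mm
m = ρ·(πd²/4)·L = 8800 × 3.8013×10⁻⁶ m² × 1.131 m = 0.037833 kg
f_n = ½√(k/m) = 0.5·√(367.83/0.037833) = 0.5·√(9722.5) = 49.301 Hz

49.3 Hz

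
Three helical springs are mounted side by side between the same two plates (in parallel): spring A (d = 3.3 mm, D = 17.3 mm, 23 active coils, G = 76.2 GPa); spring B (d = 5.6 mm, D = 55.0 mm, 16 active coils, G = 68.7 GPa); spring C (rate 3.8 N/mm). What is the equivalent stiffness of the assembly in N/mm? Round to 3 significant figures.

16.5 N/mm

k_A = Gd⁴/(8D³N_a) = (76.2×10³)(3.3⁴)/(8·17.3³·23) = 9.4854 N/mm
k_B = Gd⁴/(8D³N_a) = (68.7×10³)(5.6⁴)/(8·55.0³·16) = 3.1726 N/mm
Parallel: k_eq = 9.4854 + 3.1726 + 3.8 = 16.458 N/mm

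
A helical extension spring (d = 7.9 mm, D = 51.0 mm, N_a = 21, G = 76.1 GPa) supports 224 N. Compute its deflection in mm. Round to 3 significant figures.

k = Gd⁴/(8D³N_a) = (76.1×10³)(7.9⁴)/(8·51.0³·21) = 13.301 N/mm
δ = F/k = 224 / 13.301 = 16.841 mm

16.8 mm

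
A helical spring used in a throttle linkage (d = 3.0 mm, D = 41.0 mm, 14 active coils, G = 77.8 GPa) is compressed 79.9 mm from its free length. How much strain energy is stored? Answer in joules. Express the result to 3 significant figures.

2.61 J

k = Gd⁴/(8D³N_a) = (77.8×10³)(3.0⁴)/(8·41.0³·14) = 0.81639 N/mm
U = ½kδ² = 0.5 × 0.81639 × 79.9² = 2605.9 N·mm = 2.6059 J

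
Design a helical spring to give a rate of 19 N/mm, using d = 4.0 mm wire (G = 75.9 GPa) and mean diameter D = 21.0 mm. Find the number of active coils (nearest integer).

N_a = Gd⁴/(8D³k) = (75.9×10³ × 4.0⁴)/(8 × 21.0³ × 19)
    = 1.94304e+07 / 1.40767e+06 = 13.8 → 14 coils

14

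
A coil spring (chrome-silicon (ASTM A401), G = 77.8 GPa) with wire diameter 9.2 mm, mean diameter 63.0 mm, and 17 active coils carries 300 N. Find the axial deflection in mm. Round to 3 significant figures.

18.3 mm

k = Gd⁴/(8D³N_a) = (77.8×10³)(9.2⁴)/(8·63.0³·17) = 16.39 N/mm
δ = F/k = 300 / 16.39 = 18.304 mm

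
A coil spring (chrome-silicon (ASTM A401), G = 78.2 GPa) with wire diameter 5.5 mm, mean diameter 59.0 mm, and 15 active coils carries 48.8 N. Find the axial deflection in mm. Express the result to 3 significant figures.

16.8 mm

k = Gd⁴/(8D³N_a) = (78.2×10³)(5.5⁴)/(8·59.0³·15) = 2.9035 N/mm
δ = F/k = 48.8 / 2.9035 = 16.807 mm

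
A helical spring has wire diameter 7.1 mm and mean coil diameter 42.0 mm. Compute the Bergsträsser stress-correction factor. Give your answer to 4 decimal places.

1.2420

C = D/d = 42.0/7.1 = 5.9155
K_B = (4C+2)/(4C−3) = 25.662/20.662 = 1.2420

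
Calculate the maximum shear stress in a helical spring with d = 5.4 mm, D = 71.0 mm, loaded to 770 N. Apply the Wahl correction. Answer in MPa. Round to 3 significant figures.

Spring index C = D/d = 71.0/5.4 = 13.1481
K_W = (4C−1)/(4C−4) + 0.615/C = 51.593/48.593 + 0.0468 = 1.1085
τ₀ = 8FD/(πd³) = 8·770·71.0/(π·5.4³) = 437360/494.69 = 884.11 MPa
τ_max = K·τ₀ = 1.1085 × 884.11 = 980.05 MPa

980 MPa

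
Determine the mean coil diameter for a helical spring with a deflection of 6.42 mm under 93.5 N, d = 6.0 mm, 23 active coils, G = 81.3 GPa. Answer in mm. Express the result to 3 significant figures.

34.0 mm

Required rate k = F/δ = 93.5/6.42 = 14.564 N/mm
D = (Gd⁴/(8N_a·k))^(1/3) = (81.3×10³·6.0⁴/(8·23·14.564))^(1/3)
  = (39318.9)^(1/3) = 34.0043 mm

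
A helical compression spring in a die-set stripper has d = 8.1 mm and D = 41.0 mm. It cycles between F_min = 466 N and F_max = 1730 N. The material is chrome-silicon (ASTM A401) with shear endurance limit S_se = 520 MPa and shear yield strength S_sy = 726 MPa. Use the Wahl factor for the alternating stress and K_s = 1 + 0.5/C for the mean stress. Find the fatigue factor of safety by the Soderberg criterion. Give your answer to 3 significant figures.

1.57

C = D/d = 41.0/8.1 = 5.0617; K_W = (4C−1)/(4C−4)+0.615/C = 1.3062; K_s = 1+0.5/C = 1.0988
F_a = (F_max−F_min)/2 = 632 N; F_m = (F_max+F_min)/2 = 1098 N
τ_a = K_W·8F_aD/(πd³) = 1.3062 × 124.16 = 162.17 MPa
τ_m = K_s·8F_mD/(πd³) = 1.0988 × 215.71 = 237.02 MPa
Soderberg: 1/n_f = τ_a/S_se + τ_m/S_sy = 162.17/520 + 237.02/726 = 0.31187 + 0.32647 = 0.63834
n_f = 1/0.63834 = 1.567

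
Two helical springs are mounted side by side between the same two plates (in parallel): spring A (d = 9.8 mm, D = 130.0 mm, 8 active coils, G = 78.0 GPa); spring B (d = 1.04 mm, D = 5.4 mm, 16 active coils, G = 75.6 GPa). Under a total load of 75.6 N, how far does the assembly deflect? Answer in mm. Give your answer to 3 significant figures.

k_A = Gd⁴/(8D³N_a) = (78.0×10³)(9.8⁴)/(8·130.0³·8) = 5.1167 N/mm
k_B = Gd⁴/(8D³N_a) = (75.6×10³)(1.04⁴)/(8·5.4³·16) = 4.388 N/mm
Parallel: k_eq = 5.1167 + 4.388 = 9.5047 N/mm
δ = F/k_eq = 75.6/9.5047 = 7.954 mm

7.95 mm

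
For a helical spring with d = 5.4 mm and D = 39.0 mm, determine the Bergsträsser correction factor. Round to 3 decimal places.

1.193

C = D/d = 39.0/5.4 = 7.2222
K_B = (4C+2)/(4C−3) = 30.889/25.889 = 1.1931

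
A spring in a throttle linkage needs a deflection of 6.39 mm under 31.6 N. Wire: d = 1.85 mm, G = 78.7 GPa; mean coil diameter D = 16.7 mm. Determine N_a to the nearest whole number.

Required rate k = F/δ = 31.6/6.39 = 4.9452 N/mm
N_a = Gd⁴/(8D³k) = (78.7×10³ × 1.85⁴)/(8 × 16.7³ × 4.9452)
    = 921853 / 184258 = 5.003 → 5 coils

5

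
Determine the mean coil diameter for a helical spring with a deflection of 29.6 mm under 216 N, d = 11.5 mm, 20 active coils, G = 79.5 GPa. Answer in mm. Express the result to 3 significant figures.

106 mm

Required rate k = F/δ = 216/29.6 = 7.2973 N/mm
D = (Gd⁴/(8N_a·k))^(1/3) = (79.5×10³·11.5⁴/(8·20·7.2973))^(1/3)
  = (1.1909e+06)^(1/3) = 105.9967 mm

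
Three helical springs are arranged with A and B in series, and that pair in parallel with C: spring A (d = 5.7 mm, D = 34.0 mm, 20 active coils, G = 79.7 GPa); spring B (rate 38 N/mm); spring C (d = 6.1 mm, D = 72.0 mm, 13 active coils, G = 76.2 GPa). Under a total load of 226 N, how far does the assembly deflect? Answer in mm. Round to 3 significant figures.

k_A = Gd⁴/(8D³N_a) = (79.7×10³)(5.7⁴)/(8·34.0³·20) = 13.378 N/mm
k_C = Gd⁴/(8D³N_a) = (76.2×10³)(6.1⁴)/(8·72.0³·13) = 2.718 N/mm
Springs A,B series: k_AB = 1/(1/13.378+1/38) = 9.8948 N/mm; parallel with C: k_eq = 9.8948+2.718 = 12.613 N/mm
δ = F/k_eq = 226/12.613 = 17.918 mm

17.9 mm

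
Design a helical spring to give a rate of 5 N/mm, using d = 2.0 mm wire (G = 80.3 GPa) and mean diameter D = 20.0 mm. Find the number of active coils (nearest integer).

N_a = Gd⁴/(8D³k) = (80.3×10³ × 2.0⁴)/(8 × 20.0³ × 5)
    = 1.2848e+06 / 320000 = 4.015 → 4 coils

4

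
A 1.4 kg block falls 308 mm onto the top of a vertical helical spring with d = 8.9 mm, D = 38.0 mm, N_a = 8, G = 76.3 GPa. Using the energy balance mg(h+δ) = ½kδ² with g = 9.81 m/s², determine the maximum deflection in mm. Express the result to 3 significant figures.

7.98 mm

k = Gd⁴/(8D³N_a) = (76.3×10³)(8.9⁴)/(8·38.0³·8) = 136.32 N/mm
W = mg = 1.4 × 9.81 = 13.734 N
½kδ² − Wδ − Wh = 0 → δ = (W + √(W² + 2kWh))/k
δ = (13.734 + √(188.62 + 1.15327e+06))/136.32 = (13.734 + 1074)/136.32 = 7.9793 mm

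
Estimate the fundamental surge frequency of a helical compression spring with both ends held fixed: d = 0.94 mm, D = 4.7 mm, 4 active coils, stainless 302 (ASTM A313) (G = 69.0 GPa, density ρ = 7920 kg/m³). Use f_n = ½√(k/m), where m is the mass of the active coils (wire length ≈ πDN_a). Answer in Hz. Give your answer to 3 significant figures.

3530 Hz

k = Gd⁴/(8D³N_a) = (69.0×10³)(0.94⁴)/(8·4.7³·4) = 16.215 N/mm = 16215 N/m
Wire length L = πDN_a = π·4.7·4 = 59.062 mm
m = ρ·(πd²/4)·L = 7920 × 0.69398×10⁻⁶ m² × 0.059062 m = 0.00032462 kg
f_n = ½√(k/m) = 0.5·√(16215/0.00032462) = 0.5·√(4.995e+07) = 3533.8 Hz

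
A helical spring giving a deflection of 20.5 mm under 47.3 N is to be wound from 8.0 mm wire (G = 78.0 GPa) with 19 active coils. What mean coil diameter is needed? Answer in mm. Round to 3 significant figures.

Required rate k = F/δ = 47.3/20.5 = 2.3073 N/mm
D = (Gd⁴/(8N_a·k))^(1/3) = (78.0×10³·8.0⁴/(8·19·2.3073))^(1/3)
  = (910969)^(1/3) = 96.9396 mm

96.9 mm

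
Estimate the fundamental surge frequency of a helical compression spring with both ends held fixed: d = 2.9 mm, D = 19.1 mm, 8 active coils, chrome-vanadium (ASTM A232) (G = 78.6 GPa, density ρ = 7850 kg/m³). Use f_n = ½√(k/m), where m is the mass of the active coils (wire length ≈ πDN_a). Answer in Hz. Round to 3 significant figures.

k = Gd⁴/(8D³N_a) = (78.6×10³)(2.9⁴)/(8·19.1³·8) = 12.466 N/mm = 12466 N/m
Wire length L = πDN_a = π·19.1·8 = 480.04 mm
m = ρ·(πd²/4)·L = 7850 × 6.6052×10⁻⁶ m² × 0.48004 m = 0.02489 kg
f_n = ½√(k/m) = 0.5·√(12466/0.02489) = 0.5·√(5.0085e+05) = 353.85 Hz

354 Hz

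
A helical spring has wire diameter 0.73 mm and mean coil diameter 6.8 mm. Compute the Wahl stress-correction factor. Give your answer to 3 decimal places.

1.156

C = D/d = 6.8/0.73 = 9.3151
K_W = (4C−1)/(4C−4) + 0.615/C = 36.260/33.260 + 0.0660 = 1.1562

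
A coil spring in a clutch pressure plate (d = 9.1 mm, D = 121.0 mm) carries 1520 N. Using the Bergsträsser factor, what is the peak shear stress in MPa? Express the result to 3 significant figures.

683 MPa

Spring index C = D/d = 121.0/9.1 = 13.2967
K_B = (4C+2)/(4C−3) = 55.187/50.187 = 1.0996
τ₀ = 8FD/(πd³) = 8·1520·121.0/(π·9.1³) = 1.47136e+06/2367.4 = 621.51 MPa
τ_max = K·τ₀ = 1.0996 × 621.51 = 683.42 MPa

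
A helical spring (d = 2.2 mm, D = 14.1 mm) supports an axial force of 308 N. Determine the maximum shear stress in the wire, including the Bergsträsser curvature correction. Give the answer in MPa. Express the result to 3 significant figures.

Spring index C = D/d = 14.1/2.2 = 6.4091
K_B = (4C+2)/(4C−3) = 27.636/22.636 = 1.2209
τ₀ = 8FD/(πd³) = 8·308·14.1/(π·2.2³) = 34742.4/33.452 = 1038.6 MPa
τ_max = K·τ₀ = 1.2209 × 1038.6 = 1268 MPa

1270 MPa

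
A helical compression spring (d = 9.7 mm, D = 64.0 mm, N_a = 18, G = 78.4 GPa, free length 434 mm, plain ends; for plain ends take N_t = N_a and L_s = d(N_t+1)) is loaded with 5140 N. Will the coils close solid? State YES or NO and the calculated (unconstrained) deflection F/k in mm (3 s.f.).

k = Gd⁴/(8D³N_a) = (78.4×10³)(9.7⁴)/(8·64.0³·18) = 18.387 N/mm
N_t = 18; L_s = 9.7·19 = 184.3 mm; δ_solid = L₀ − L_s = 434 − 184.3 = 249.7 mm
δ = F/k = 5140/18.387 = 279.55 mm
δ ≥ δ_solid → spring goes solid

YES, δ = 280 mm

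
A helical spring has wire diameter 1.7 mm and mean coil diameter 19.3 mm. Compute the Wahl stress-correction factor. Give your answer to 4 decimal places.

C = D/d = 19.3/1.7 = 11.3529
K_W = (4C−1)/(4C−4) + 0.615/C = 44.412/41.412 + 0.0542 = 1.1266

1.1266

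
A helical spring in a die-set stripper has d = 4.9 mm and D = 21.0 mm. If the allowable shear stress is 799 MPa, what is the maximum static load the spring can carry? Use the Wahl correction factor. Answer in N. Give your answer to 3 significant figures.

1280 N

C = D/d = 21.0/4.9 = 4.2857
K_W = (4C−1)/(4C−4) + 0.615/C = 16.143/13.143 + 0.1435 = 1.3718
τ_max = K·8FD/(πd³) → F_max = τ_allow·πd³/(8DK)
F_max = 799·π·4.9³/(8·21.0·1.3718) = 2.9531e+05/230.46 = 1281.4 N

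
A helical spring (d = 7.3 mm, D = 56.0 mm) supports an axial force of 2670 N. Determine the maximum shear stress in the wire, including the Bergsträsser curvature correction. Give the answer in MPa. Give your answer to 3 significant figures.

Spring index C = D/d = 56.0/7.3 = 7.6712
K_B = (4C+2)/(4C−3) = 32.685/27.685 = 1.1806
τ₀ = 8FD/(πd³) = 8·2670·56.0/(π·7.3³) = 1.19616e+06/1222.1 = 978.75 MPa
τ_max = K·τ₀ = 1.1806 × 978.75 = 1155.5 MPa

1160 MPa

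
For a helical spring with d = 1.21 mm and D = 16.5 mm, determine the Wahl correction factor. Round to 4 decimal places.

C = D/d = 16.5/1.21 = 13.6364
K_W = (4C−1)/(4C−4) + 0.615/C = 53.545/50.545 + 0.0451 = 1.1045

1.1045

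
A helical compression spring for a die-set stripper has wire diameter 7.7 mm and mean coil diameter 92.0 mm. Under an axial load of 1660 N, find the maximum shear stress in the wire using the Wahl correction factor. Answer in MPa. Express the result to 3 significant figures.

Spring index C = D/d = 92.0/7.7 = 11.9481
K_W = (4C−1)/(4C−4) + 0.615/C = 46.792/43.792 + 0.0515 = 1.1200
τ₀ = 8FD/(πd³) = 8·1660·92.0/(π·7.7³) = 1.22176e+06/1434.2 = 851.85 MPa
τ_max = K·τ₀ = 1.1200 × 851.85 = 954.05 MPa

954 MPa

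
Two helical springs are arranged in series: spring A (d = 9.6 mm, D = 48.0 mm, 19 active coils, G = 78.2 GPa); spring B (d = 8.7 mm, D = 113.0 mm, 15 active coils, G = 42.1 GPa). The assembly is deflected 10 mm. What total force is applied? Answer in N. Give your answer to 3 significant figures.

k_A = Gd⁴/(8D³N_a) = (78.2×10³)(9.6⁴)/(8·48.0³·19) = 39.512 N/mm
k_B = Gd⁴/(8D³N_a) = (42.1×10³)(8.7⁴)/(8·113.0³·15) = 1.393 N/mm
Series: 1/k_eq = 1/39.512 + 1/1.393 = 0.7432; k_eq = 1.3455 N/mm
F = k_eq·δ = 1.3455·10 = 13.455 N

13.5 N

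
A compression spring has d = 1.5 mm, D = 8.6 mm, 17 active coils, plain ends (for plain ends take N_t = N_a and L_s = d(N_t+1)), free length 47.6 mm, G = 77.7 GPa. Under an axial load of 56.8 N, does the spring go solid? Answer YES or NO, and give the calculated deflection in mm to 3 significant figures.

k = Gd⁴/(8D³N_a) = (77.7×10³)(1.5⁴)/(8·8.6³·17) = 4.5473 N/mm
N_t = 17; L_s = 1.5·18 = 27 mm; δ_solid = L₀ − L_s = 47.6 − 27 = 20.6 mm
δ = F/k = 56.8/4.5473 = 12.491 mm
δ < δ_solid → spring does not go solid

NO, δ = 12.5 mm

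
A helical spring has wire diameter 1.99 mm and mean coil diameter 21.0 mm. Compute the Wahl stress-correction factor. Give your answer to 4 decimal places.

C = D/d = 21.0/1.99 = 10.5528
K_W = (4C−1)/(4C−4) + 0.615/C = 41.211/38.211 + 0.0583 = 1.1368

1.1368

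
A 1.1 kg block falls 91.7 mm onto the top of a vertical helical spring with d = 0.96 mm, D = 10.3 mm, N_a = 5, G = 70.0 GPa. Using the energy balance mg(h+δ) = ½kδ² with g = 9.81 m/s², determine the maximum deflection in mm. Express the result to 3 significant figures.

46.9 mm

k = Gd⁴/(8D³N_a) = (70.0×10³)(0.96⁴)/(8·10.3³·5) = 1.3602 N/mm
W = mg = 1.1 × 9.81 = 10.791 N
½kδ² − Wδ − Wh = 0 → δ = (W + √(W² + 2kWh))/k
δ = (10.791 + √(116.45 + 2691.98))/1.3602 = (10.791 + 52.995)/1.3602 = 46.893 mm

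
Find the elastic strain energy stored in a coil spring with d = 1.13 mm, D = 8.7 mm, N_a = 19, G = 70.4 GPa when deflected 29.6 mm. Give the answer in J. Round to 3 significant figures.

0.502 J

k = Gd⁴/(8D³N_a) = (70.4×10³)(1.13⁴)/(8·8.7³·19) = 1.1468 N/mm
U = ½kδ² = 0.5 × 1.1468 × 29.6² = 502.39 N·mm = 0.50239 J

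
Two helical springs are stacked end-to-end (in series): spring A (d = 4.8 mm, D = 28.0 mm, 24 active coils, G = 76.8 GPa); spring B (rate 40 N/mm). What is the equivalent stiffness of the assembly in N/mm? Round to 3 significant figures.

k_A = Gd⁴/(8D³N_a) = (76.8×10³)(4.8⁴)/(8·28.0³·24) = 9.6728 N/mm
Series: 1/k_eq = 1/9.6728 + 1/40 = 0.12838; k_eq = 7.7892 N/mm

7.79 N/mm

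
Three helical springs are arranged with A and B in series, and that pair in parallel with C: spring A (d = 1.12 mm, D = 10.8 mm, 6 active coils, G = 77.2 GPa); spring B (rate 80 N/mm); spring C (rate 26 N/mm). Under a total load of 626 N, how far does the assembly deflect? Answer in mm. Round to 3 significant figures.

22.4 mm

k_A = Gd⁴/(8D³N_a) = (77.2×10³)(1.12⁴)/(8·10.8³·6) = 2.009 N/mm
Springs A,B series: k_AB = 1/(1/2.009+1/80) = 1.9598 N/mm; parallel with C: k_eq = 1.9598+26 = 27.96 N/mm
δ = F/k_eq = 626/27.96 = 22.389 mm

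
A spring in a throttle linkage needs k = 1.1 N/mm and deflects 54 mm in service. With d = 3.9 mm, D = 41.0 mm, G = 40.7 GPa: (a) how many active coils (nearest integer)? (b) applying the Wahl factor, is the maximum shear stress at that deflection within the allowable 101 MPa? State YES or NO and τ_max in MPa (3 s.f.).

(a) 16 coils; (b) NO, τ_max = 115 MPa

N_a = Gd⁴/(8D³k) = (40.7×10³)(3.9⁴)/(8·41.0³·1.1) = 15.52 → N_a = 16
Actual rate k = Gd⁴/(8D³·16) = 1.0673 N/mm
Working load F = kδ = 1.0673·54 = 57.635 N
C = 41.0/3.9 = 10.5128; K_W = (4C−1)/(4C−4)+0.615/C = 1.1373
τ_max = K_W·8FD/(πd³) = 1.1373·101.44 = 115.37 MPa
τ_max > 101 MPa → exceeds allowable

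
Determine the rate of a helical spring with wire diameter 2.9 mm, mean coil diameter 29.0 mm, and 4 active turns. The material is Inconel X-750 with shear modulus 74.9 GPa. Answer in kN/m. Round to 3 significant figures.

6.79 kN/m

k = Gd⁴/(8D³N_a) = (74.9×10³ × 2.9⁴) / (8 × 29.0³ × 4)
  = 5.29753e+06 / 780448 = 6.7878 N/mm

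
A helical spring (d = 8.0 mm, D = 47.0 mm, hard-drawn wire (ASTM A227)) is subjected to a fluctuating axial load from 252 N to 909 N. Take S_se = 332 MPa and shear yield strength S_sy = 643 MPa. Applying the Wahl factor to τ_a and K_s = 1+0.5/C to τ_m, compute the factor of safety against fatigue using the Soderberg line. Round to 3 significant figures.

C = D/d = 47.0/8.0 = 5.8750; K_W = (4C−1)/(4C−4)+0.615/C = 1.2585; K_s = 1+0.5/C = 1.0851
F_a = (F_max−F_min)/2 = 328.5 N; F_m = (F_max+F_min)/2 = 580.5 N
τ_a = K_W·8F_aD/(πd³) = 1.2585 × 76.79 = 96.642 MPa
τ_m = K_s·8F_mD/(πd³) = 1.0851 × 135.7 = 147.25 MPa
Soderberg: 1/n_f = τ_a/S_se + τ_m/S_sy = 96.642/332 + 147.25/643 = 0.29109 + 0.22900 = 0.52009
n_f = 1/0.52009 = 1.923

1.92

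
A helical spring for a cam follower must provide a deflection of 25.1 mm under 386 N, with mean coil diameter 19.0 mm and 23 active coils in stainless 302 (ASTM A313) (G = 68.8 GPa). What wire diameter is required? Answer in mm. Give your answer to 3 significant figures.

Required rate k = F/δ = 386/25.1 = 15.378 N/mm
d = (8D³N_a·k / G)^(1/4) = (8·19.0³·23·15.378 / (68.8×10³))^0.25
  = (282.1)^0.25 = 4.0983 mm

4.10 mm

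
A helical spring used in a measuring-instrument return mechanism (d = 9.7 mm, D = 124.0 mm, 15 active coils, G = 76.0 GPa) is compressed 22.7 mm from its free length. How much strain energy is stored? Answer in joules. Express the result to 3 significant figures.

0.758 J

k = Gd⁴/(8D³N_a) = (76.0×10³)(9.7⁴)/(8·124.0³·15) = 2.9407 N/mm
U = ½kδ² = 0.5 × 2.9407 × 22.7² = 757.66 N·mm = 0.75766 J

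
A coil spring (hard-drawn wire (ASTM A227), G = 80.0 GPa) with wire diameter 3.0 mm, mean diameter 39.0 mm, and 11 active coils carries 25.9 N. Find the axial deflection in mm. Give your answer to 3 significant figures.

20.9 mm

k = Gd⁴/(8D³N_a) = (80.0×10³)(3.0⁴)/(8·39.0³·11) = 1.2414 N/mm
δ = F/k = 25.9 / 1.2414 = 20.864 mm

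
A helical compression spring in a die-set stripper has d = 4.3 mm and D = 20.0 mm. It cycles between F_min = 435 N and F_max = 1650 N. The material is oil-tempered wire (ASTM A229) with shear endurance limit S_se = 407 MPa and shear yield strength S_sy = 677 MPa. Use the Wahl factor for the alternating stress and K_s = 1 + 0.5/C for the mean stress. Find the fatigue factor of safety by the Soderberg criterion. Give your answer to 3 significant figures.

C = D/d = 20.0/4.3 = 4.6512; K_W = (4C−1)/(4C−4)+0.615/C = 1.3376; K_s = 1+0.5/C = 1.1075
F_a = (F_max−F_min)/2 = 607.5 N; F_m = (F_max+F_min)/2 = 1042.5 N
τ_a = K_W·8F_aD/(πd³) = 1.3376 × 389.14 = 520.54 MPa
τ_m = K_s·8F_mD/(πd³) = 1.1075 × 667.79 = 739.58 MPa
Soderberg: 1/n_f = τ_a/S_se + τ_m/S_sy = 520.54/407 + 739.58/677 = 1.27896 + 1.09244 = 2.3714
n_f = 1/2.3714 = 0.4217

0.422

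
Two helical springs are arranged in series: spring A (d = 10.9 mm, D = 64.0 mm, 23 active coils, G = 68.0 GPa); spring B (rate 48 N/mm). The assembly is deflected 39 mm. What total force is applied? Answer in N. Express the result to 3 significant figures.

k_A = Gd⁴/(8D³N_a) = (68.0×10³)(10.9⁴)/(8·64.0³·23) = 19.9 N/mm
Series: 1/k_eq = 1/19.9 + 1/48 = 0.071084; k_eq = 14.068 N/mm
F = k_eq·δ = 14.068·39 = 548.65 N

549 N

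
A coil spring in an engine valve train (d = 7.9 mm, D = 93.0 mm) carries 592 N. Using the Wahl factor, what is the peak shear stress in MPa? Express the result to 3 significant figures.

Spring index C = D/d = 93.0/7.9 = 11.7722
K_W = (4C−1)/(4C−4) + 0.615/C = 46.089/43.089 + 0.0522 = 1.1219
τ₀ = 8FD/(πd³) = 8·592·93.0/(π·7.9³) = 440448/1548.9 = 284.36 MPa
τ_max = K·τ₀ = 1.1219 × 284.36 = 319.01 MPa

319 MPa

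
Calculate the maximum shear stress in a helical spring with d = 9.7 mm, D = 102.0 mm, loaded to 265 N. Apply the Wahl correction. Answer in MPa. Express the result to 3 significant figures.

Spring index C = D/d = 102.0/9.7 = 10.5155
K_W = (4C−1)/(4C−4) + 0.615/C = 41.062/38.062 + 0.0585 = 1.1373
τ₀ = 8FD/(πd³) = 8·265·102.0/(π·9.7³) = 216240/2867.2 = 75.417 MPa
τ_max = K·τ₀ = 1.1373 × 75.417 = 85.772 MPa

85.8 MPa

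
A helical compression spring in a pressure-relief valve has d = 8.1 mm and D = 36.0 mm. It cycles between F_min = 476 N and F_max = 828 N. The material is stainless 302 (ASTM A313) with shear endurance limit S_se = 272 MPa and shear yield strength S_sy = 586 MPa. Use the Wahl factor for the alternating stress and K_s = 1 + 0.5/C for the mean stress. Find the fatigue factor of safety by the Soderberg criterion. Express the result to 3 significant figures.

C = D/d = 36.0/8.1 = 4.4444; K_W = (4C−1)/(4C−4)+0.615/C = 1.3561; K_s = 1+0.5/C = 1.1125
F_a = (F_max−F_min)/2 = 176 N; F_m = (F_max+F_min)/2 = 652 N
τ_a = K_W·8F_aD/(πd³) = 1.3561 × 30.36 = 41.172 MPa
τ_m = K_s·8F_mD/(πd³) = 1.1125 × 112.47 = 125.12 MPa
Soderberg: 1/n_f = τ_a/S_se + τ_m/S_sy = 41.172/272 + 125.12/586 = 0.15137 + 0.21352 = 0.36489
n_f = 1/0.36489 = 2.741

2.74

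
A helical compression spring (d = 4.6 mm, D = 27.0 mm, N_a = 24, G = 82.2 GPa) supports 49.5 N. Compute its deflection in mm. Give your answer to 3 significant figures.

5.08 mm

k = Gd⁴/(8D³N_a) = (82.2×10³)(4.6⁴)/(8·27.0³·24) = 9.7389 N/mm
δ = F/k = 49.5 / 9.7389 = 5.0827 mm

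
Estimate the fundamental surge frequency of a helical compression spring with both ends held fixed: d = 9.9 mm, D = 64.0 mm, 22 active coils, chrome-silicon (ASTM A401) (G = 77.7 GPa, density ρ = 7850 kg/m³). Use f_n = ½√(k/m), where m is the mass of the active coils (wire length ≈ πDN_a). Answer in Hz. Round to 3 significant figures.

k = Gd⁴/(8D³N_a) = (77.7×10³)(9.9⁴)/(8·64.0³·22) = 16.177 N/mm = 16177 N/m
Wire length L = πDN_a = π·64.0·22 = 4423.4 mm
m = ρ·(πd²/4)·L = 7850 × 76.977×10⁻⁶ m² × 4.4234 m = 2.6729 kg
f_n = ½√(k/m) = 0.5·√(16177/2.6729) = 0.5·√(6052.4) = 38.899 Hz

38.9 Hz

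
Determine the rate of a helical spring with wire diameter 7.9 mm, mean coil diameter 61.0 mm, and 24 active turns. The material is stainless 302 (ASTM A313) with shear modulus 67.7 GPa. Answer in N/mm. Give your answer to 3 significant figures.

6.05 N/mm

k = Gd⁴/(8D³N_a) = (67.7×10³ × 7.9⁴) / (8 × 61.0³ × 24)
  = 2.63692e+08 / 4.35804e+07 = 6.0507 N/mm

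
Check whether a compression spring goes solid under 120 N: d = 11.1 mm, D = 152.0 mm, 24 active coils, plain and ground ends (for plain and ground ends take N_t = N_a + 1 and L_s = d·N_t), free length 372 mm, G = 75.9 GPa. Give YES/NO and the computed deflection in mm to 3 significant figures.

k = Gd⁴/(8D³N_a) = (75.9×10³)(11.1⁴)/(8·152.0³·24) = 1.7088 N/mm
N_t = 25; L_s = 11.1·25 = 277.5 mm; δ_solid = L₀ − L_s = 372 − 277.5 = 94.5 mm
δ = F/k = 120/1.7088 = 70.223 mm
δ < δ_solid → spring does not go solid

NO, δ = 70.2 mm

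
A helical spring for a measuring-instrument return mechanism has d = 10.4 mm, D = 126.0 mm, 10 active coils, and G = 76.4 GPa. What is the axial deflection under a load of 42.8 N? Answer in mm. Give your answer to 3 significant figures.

7.66 mm

k = Gd⁴/(8D³N_a) = (76.4×10³)(10.4⁴)/(8·126.0³·10) = 5.585 N/mm
δ = F/k = 42.8 / 5.585 = 7.6634 mm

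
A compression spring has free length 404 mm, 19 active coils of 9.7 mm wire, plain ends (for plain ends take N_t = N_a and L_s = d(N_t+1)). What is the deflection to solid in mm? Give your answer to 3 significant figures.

210 mm

N_t = 19; L_s = 9.7·20 = 194 mm
δ_solid = L₀ − L_s = 404 − 194 = 210 mm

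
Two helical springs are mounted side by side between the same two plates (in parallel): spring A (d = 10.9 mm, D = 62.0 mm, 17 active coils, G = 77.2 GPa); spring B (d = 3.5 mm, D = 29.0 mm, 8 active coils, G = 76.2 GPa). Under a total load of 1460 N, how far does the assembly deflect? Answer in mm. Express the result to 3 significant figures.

35.7 mm

k_A = Gd⁴/(8D³N_a) = (77.2×10³)(10.9⁴)/(8·62.0³·17) = 33.621 N/mm
k_B = Gd⁴/(8D³N_a) = (76.2×10³)(3.5⁴)/(8·29.0³·8) = 7.3258 N/mm
Parallel: k_eq = 33.621 + 7.3258 = 40.947 N/mm
δ = F/k_eq = 1460/40.947 = 35.656 mm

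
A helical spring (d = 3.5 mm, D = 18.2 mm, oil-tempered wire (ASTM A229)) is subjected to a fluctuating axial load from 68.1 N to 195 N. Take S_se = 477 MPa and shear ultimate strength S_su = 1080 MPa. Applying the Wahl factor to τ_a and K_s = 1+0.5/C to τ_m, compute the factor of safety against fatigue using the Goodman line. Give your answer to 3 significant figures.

C = D/d = 18.2/3.5 = 5.2000; K_W = (4C−1)/(4C−4)+0.615/C = 1.2968; K_s = 1+0.5/C = 1.0962
F_a = (F_max−F_min)/2 = 63.45 N; F_m = (F_max+F_min)/2 = 131.55 N
τ_a = K_W·8F_aD/(πd³) = 1.2968 × 68.587 = 88.946 MPa
τ_m = K_s·8F_mD/(πd³) = 1.0962 × 142.2 = 155.87 MPa
Goodman: 1/n_f = τ_a/S_se + τ_m/S_su = 88.946/477 + 155.87/1080 = 0.18647 + 0.14433 = 0.3308
n_f = 1/0.3308 = 3.023

3.02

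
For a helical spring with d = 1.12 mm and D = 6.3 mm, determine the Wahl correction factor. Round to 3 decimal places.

1.271

C = D/d = 6.3/1.12 = 5.6250
K_W = (4C−1)/(4C−4) + 0.615/C = 21.500/18.500 + 0.1093 = 1.2715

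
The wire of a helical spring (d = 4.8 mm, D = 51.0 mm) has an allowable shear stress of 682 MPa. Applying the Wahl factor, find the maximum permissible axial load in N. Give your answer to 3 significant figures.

C = D/d = 51.0/4.8 = 10.6250
K_W = (4C−1)/(4C−4) + 0.615/C = 41.500/38.500 + 0.0579 = 1.1358
τ_max = K·8FD/(πd³) → F_max = τ_allow·πd³/(8DK)
F_max = 682·π·4.8³/(8·51.0·1.1358) = 2.3695e+05/463.41 = 511.32 N

511 N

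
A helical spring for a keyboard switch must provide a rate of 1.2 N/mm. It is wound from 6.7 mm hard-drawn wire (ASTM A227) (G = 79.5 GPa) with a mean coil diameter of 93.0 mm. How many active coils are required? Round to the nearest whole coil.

21

N_a = Gd⁴/(8D³k) = (79.5×10³ × 6.7⁴)/(8 × 93.0³ × 1.2)
    = 1.60201e+08 / 7.72183e+06 = 20.75 → 21 coils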